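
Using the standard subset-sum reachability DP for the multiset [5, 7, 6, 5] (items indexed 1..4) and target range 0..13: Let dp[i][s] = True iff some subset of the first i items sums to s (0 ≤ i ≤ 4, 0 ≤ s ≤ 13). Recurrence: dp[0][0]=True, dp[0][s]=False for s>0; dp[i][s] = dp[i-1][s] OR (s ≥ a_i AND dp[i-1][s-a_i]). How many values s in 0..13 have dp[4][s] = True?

i\s   0   1   2   3   4   5   6   7   8   9  10  11  12  13
  0   T   F   F   F   F   F   F   F   F   F   F   F   F   F
  1   T   F   F   F   F   T   F   F   F   F   F   F   F   F
  2   T   F   F   F   F   T   F   T   F   F   F   F   T   F
  3   T   F   F   F   F   T   T   T   F   F   F   T   T   T
  4   T   F   F   F   F   T   T   T   F   F   T   T   T   T

8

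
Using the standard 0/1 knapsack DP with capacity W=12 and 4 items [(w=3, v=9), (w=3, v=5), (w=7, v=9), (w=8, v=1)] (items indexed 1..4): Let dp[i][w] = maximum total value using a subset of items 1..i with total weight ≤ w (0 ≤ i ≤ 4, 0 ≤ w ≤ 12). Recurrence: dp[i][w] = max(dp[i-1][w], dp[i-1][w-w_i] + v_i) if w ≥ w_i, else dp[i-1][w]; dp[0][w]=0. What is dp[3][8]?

i\w   0   1   2   3   4   5   6   7   8   9  10  11  12
  0   0   0   0   0   0   0   0   0   0   0   0   0   0
  1   0   0   0   9   9   9   9   9   9   9   9   9   9
  2   0   0   0   9   9   9  14  14  14  14  14  14  14
  3   0   0   0   9   9   9  14  14  14  14  18  18  18
  4   0   0   0   9   9   9  14  14  14  14  18  18  18

14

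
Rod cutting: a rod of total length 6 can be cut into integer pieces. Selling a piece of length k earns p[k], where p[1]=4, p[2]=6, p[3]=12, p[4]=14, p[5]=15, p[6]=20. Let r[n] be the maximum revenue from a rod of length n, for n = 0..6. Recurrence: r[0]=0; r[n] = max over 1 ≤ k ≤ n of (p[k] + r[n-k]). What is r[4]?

   n    0    1    2    3    4    5    6
r[n]    0    4    8   12   16   20   24

16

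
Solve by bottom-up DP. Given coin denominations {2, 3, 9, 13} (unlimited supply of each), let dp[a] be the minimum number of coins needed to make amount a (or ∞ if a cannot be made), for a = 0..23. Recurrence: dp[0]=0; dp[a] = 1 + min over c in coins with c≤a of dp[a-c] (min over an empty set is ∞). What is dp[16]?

2

 a  0  1  2  3  4  5  6  7  8  9 10 11 12 13 14 15 16 17 18 19 20 21 22 23
dp  0  -  1  1  2  2  2  3  3  1  4  2  2  1  3  2  2  3  2  3  3  3  2  4
(- denotes ∞ / unreachable)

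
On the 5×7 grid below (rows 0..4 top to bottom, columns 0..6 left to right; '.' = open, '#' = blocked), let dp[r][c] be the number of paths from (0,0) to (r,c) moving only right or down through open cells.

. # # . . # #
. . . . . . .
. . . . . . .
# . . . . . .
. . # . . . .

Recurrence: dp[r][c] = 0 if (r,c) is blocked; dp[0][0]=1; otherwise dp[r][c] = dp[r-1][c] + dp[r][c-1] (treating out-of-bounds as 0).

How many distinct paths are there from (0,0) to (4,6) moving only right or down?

70

r\c   0   1   2   3   4   5   6
  0   1   0   0   0   0   0   0
  1   1   1   1   1   1   1   1
  2   1   2   3   4   5   6   7
  3   0   2   5   9  14  20  27
  4   0   2   0   9  23  43  70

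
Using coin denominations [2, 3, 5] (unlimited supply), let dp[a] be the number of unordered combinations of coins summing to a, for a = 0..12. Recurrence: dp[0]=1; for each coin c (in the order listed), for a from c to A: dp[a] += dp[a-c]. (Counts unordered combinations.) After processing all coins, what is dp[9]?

3

after  coin     0     1     2     3     4     5     6     7     8     9    10    11    12
          2     1     0     1     0     1     0     1     0     1     0     1     0     1
          3     1     0     1     1     1     1     2     1     2     2     2     2     3
          5     1     0     1     1     1     2     2     2     3     3     4     4     5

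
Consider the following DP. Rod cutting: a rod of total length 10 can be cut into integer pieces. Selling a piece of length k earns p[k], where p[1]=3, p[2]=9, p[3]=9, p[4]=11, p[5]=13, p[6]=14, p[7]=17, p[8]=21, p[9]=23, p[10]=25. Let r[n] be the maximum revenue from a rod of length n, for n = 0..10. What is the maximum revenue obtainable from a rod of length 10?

   n    0    1    2    3    4    5    6    7    8    9   10
r[n]    0    3    9   12   18   21   27   30   36   39   45

45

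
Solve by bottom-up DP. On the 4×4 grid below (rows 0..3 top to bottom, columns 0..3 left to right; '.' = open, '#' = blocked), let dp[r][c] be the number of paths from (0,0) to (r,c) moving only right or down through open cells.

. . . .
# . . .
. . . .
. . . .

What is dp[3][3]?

10

r\c   0   1   2   3
  0   1   1   1   1
  1   0   1   2   3
  2   0   1   3   6
  3   0   1   4  10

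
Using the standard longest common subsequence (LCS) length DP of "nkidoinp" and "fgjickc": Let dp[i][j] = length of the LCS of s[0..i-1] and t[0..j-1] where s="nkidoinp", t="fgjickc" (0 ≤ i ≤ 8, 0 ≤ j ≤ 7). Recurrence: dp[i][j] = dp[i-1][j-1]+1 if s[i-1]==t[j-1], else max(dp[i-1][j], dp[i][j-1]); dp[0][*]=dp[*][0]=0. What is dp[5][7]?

   ''  f  g  j  i  c  k  c
''  0  0  0  0  0  0  0  0
 n  0  0  0  0  0  0  0  0
 k  0  0  0  0  0  0  1  1
 i  0  0  0  0  1  1  1  1
 d  0  0  0  0  1  1  1  1
 o  0  0  0  0  1  1  1  1
 i  0  0  0  0  1  1  1  1
 n  0  0  0  0  1  1  1  1
 p  0  0  0  0  1  1  1  1

1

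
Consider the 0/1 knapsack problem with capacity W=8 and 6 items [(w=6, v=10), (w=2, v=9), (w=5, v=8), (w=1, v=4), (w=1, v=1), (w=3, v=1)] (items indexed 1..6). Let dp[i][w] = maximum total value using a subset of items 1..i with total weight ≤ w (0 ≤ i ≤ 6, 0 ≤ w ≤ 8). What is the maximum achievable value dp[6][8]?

21

i\w   0   1   2   3   4   5   6   7   8
  0   0   0   0   0   0   0   0   0   0
  1   0   0   0   0   0   0  10  10  10
  2   0   0   9   9   9   9  10  10  19
  3   0   0   9   9   9   9  10  17  19
  4   0   4   9  13  13  13  13  17  21
  5   0   4   9  13  14  14  14  17  21
  6   0   4   9  13  14  14  14  17  21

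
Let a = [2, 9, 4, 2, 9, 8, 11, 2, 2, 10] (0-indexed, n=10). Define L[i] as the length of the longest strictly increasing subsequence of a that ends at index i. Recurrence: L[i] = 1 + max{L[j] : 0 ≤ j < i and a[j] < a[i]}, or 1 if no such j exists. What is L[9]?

   i    0    1    2    3    4    5    6    7    8    9
a[i]    2    9    4    2    9    8   11    2    2   10
L[i]    1    2    2    1    3    3    4    1    1    4

4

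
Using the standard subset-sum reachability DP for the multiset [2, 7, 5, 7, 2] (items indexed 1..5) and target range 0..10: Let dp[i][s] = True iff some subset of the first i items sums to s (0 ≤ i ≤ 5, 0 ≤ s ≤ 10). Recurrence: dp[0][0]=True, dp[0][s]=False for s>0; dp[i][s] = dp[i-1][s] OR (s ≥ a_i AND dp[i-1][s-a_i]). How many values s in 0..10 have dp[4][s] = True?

i\s   0   1   2   3   4   5   6   7   8   9  10
  0   T   F   F   F   F   F   F   F   F   F   F
  1   T   F   T   F   F   F   F   F   F   F   F
  2   T   F   T   F   F   F   F   T   F   T   F
  3   T   F   T   F   F   T   F   T   F   T   F
  4   T   F   T   F   F   T   F   T   F   T   F
  5   T   F   T   F   T   T   F   T   F   T   F

5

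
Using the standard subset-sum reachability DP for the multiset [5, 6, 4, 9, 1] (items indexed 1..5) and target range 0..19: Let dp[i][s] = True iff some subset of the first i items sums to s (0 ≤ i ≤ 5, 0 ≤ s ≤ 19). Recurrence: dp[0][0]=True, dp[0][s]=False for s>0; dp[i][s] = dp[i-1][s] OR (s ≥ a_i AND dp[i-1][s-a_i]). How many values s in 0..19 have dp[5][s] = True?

16

i\s   0   1   2   3   4   5   6   7   8   9  10  11  12  13  14  15  16  17  18  19
  0   T   F   F   F   F   F   F   F   F   F   F   F   F   F   F   F   F   F   F   F
  1   T   F   F   F   F   T   F   F   F   F   F   F   F   F   F   F   F   F   F   F
  2   T   F   F   F   F   T   T   F   F   F   F   T   F   F   F   F   F   F   F   F
  3   T   F   F   F   T   T   T   F   F   T   T   T   F   F   F   T   F   F   F   F
  4   T   F   F   F   T   T   T   F   F   T   T   T   F   T   T   T   F   F   T   T
  5   T   T   F   F   T   T   T   T   F   T   T   T   T   T   T   T   T   F   T   T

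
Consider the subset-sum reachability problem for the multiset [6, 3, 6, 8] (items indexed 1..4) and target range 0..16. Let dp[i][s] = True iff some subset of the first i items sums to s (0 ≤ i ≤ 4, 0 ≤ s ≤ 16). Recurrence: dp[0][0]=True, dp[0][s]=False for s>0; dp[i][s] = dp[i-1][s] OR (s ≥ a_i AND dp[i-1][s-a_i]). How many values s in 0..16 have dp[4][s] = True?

9

i\s   0   1   2   3   4   5   6   7   8   9  10  11  12  13  14  15  16
  0   T   F   F   F   F   F   F   F   F   F   F   F   F   F   F   F   F
  1   T   F   F   F   F   F   T   F   F   F   F   F   F   F   F   F   F
  2   T   F   F   T   F   F   T   F   F   T   F   F   F   F   F   F   F
  3   T   F   F   T   F   F   T   F   F   T   F   F   T   F   F   T   F
  4   T   F   F   T   F   F   T   F   T   T   F   T   T   F   T   T   F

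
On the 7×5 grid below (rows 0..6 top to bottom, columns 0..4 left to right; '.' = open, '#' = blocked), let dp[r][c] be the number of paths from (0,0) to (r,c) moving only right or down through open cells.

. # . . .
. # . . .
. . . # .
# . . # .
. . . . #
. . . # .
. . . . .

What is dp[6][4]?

r\c   0   1   2   3   4
  0   1   0   0   0   0
  1   1   0   0   0   0
  2   1   1   1   0   0
  3   0   1   2   0   0
  4   0   1   3   3   0
  5   0   1   4   0   0
  6   0   1   5   5   5

5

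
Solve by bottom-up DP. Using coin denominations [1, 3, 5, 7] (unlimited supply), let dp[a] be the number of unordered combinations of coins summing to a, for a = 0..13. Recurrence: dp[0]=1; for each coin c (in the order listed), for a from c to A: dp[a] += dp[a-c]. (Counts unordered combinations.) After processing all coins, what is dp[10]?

9

after  coin     0     1     2     3     4     5     6     7     8     9    10    11    12    13
          1     1     1     1     1     1     1     1     1     1     1     1     1     1     1
          3     1     1     1     2     2     2     3     3     3     4     4     4     5     5
          5     1     1     1     2     2     3     4     4     5     6     7     8     9    10
          7     1     1     1     2     2     3     4     5     6     7     9    10    12    14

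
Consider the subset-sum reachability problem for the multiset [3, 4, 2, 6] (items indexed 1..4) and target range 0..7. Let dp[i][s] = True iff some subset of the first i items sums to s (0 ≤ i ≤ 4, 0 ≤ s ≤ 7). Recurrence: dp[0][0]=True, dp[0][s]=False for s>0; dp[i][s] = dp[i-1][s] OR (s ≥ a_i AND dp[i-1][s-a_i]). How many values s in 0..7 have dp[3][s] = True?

i\s   0   1   2   3   4   5   6   7
  0   T   F   F   F   F   F   F   F
  1   T   F   F   T   F   F   F   F
  2   T   F   F   T   T   F   F   T
  3   T   F   T   T   T   T   T   T
  4   T   F   T   T   T   T   T   T

7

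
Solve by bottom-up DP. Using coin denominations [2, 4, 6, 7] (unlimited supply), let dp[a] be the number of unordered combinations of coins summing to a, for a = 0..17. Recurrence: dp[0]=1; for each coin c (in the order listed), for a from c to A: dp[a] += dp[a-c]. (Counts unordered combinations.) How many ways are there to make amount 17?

5

after  coin     0     1     2     3     4     5     6     7     8     9    10    11    12    13    14    15    16    17
          2     1     0     1     0     1     0     1     0     1     0     1     0     1     0     1     0     1     0
          4     1     0     1     0     2     0     2     0     3     0     3     0     4     0     4     0     5     0
          6     1     0     1     0     2     0     3     0     4     0     5     0     7     0     8     0    10     0
          7     1     0     1     0     2     0     3     1     4     1     5     2     7     3     9     4    11     5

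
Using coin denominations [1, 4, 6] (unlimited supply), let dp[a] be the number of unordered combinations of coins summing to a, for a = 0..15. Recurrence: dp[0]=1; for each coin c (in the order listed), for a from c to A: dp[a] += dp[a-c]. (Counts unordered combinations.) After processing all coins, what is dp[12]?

after  coin     0     1     2     3     4     5     6     7     8     9    10    11    12    13    14    15
          1     1     1     1     1     1     1     1     1     1     1     1     1     1     1     1     1
          4     1     1     1     1     2     2     2     2     3     3     3     3     4     4     4     4
          6     1     1     1     1     2     2     3     3     4     4     5     5     7     7     8     8

7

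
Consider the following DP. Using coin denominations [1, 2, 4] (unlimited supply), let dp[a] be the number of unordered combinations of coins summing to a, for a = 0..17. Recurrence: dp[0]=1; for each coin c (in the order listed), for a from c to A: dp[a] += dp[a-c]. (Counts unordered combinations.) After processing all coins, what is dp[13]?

16

after  coin     0     1     2     3     4     5     6     7     8     9    10    11    12    13    14    15    16    17
          1     1     1     1     1     1     1     1     1     1     1     1     1     1     1     1     1     1     1
          2     1     1     2     2     3     3     4     4     5     5     6     6     7     7     8     8     9     9
          4     1     1     2     2     4     4     6     6     9     9    12    12    16    16    20    20    25    25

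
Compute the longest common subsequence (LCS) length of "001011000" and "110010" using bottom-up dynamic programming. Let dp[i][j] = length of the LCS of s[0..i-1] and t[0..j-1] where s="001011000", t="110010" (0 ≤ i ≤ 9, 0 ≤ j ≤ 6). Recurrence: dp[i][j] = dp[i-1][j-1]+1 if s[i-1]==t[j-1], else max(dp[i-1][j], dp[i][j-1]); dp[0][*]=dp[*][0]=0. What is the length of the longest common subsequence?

   ''  1  1  0  0  1  0
''  0  0  0  0  0  0  0
 0  0  0  0  1  1  1  1
 0  0  0  0  1  2  2  2
 1  0  1  1  1  2  3  3
 0  0  1  1  2  2  3  4
 1  0  1  2  2  2  3  4
 1  0  1  2  2  2  3  4
 0  0  1  2  3  3  3  4
 0  0  1  2  3  4  4  4
 0  0  1  2  3  4  4  5

5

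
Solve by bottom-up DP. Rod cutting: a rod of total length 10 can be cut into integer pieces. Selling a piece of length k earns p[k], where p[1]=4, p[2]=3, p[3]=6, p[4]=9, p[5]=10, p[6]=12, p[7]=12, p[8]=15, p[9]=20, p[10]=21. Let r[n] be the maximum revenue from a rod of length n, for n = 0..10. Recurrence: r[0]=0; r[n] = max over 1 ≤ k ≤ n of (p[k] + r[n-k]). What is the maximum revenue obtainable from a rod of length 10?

   n    0    1    2    3    4    5    6    7    8    9   10
r[n]    0    4    8   12   16   20   24   28   32   36   40

40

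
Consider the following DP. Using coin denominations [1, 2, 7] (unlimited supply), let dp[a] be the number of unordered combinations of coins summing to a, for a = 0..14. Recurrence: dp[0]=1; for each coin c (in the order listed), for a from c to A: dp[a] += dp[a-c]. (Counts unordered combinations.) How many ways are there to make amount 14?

13

after  coin     0     1     2     3     4     5     6     7     8     9    10    11    12    13    14
          1     1     1     1     1     1     1     1     1     1     1     1     1     1     1     1
          2     1     1     2     2     3     3     4     4     5     5     6     6     7     7     8
          7     1     1     2     2     3     3     4     5     6     7     8     9    10    11    13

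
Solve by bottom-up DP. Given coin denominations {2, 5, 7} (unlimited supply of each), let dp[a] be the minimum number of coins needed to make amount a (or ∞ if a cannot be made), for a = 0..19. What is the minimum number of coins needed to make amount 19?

3

 a  0  1  2  3  4  5  6  7  8  9 10 11 12 13 14 15 16 17 18 19
dp  0  -  1  -  2  1  3  1  4  2  2  3  2  4  2  3  3  3  4  3
(- denotes ∞ / unreachable)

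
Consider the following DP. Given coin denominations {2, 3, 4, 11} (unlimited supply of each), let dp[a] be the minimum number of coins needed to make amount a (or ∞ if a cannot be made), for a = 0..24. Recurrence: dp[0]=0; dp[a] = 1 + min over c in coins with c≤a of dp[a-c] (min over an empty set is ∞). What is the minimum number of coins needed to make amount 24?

3

 a  0  1  2  3  4  5  6  7  8  9 10 11 12 13 14 15 16 17 18 19 20 21 22 23 24
dp  0  -  1  1  1  2  2  2  2  3  3  1  3  2  2  2  3  3  3  3  4  4  2  4  3
(- denotes ∞ / unreachable)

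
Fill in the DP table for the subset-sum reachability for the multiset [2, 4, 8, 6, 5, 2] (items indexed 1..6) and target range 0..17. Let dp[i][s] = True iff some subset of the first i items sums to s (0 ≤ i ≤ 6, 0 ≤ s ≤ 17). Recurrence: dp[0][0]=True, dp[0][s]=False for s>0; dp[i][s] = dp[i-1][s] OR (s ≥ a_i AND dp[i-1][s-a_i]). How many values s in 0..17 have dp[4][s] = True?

9

i\s   0   1   2   3   4   5   6   7   8   9  10  11  12  13  14  15  16  17
  0   T   F   F   F   F   F   F   F   F   F   F   F   F   F   F   F   F   F
  1   T   F   T   F   F   F   F   F   F   F   F   F   F   F   F   F   F   F
  2   T   F   T   F   T   F   T   F   F   F   F   F   F   F   F   F   F   F
  3   T   F   T   F   T   F   T   F   T   F   T   F   T   F   T   F   F   F
  4   T   F   T   F   T   F   T   F   T   F   T   F   T   F   T   F   T   F
  5   T   F   T   F   T   T   T   T   T   T   T   T   T   T   T   T   T   T
  6   T   F   T   F   T   T   T   T   T   T   T   T   T   T   T   T   T   T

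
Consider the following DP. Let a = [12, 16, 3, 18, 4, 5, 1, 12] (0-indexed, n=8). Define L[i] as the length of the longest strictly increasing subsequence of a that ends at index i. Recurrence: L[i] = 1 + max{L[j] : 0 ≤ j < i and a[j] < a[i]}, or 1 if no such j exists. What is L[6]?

   i    0    1    2    3    4    5    6    7
a[i]   12   16    3   18    4    5    1   12
L[i]    1    2    1    3    2    3    1    4

1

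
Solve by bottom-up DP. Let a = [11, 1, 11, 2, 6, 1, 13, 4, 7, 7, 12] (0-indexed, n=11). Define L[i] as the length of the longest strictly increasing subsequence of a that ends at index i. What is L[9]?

4

   i    0    1    2    3    4    5    6    7    8    9   10
a[i]   11    1   11    2    6    1   13    4    7    7   12
L[i]    1    1    2    2    3    1    4    3    4    4    5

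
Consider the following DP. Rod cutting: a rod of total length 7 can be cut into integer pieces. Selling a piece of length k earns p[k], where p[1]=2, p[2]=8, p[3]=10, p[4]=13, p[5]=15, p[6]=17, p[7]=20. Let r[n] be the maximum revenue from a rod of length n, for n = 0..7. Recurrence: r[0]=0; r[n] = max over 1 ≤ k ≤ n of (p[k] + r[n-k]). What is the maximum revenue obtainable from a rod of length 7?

26

   n    0    1    2    3    4    5    6    7
r[n]    0    2    8   10   16   18   24   26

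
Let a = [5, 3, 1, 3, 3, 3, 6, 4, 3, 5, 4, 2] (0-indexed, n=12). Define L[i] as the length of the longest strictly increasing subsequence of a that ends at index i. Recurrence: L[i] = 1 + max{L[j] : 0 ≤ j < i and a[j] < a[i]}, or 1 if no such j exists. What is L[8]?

2

   i    0    1    2    3    4    5    6    7    8    9   10   11
a[i]    5    3    1    3    3    3    6    4    3    5    4    2
L[i]    1    1    1    2    2    2    3    3    2    4    3    2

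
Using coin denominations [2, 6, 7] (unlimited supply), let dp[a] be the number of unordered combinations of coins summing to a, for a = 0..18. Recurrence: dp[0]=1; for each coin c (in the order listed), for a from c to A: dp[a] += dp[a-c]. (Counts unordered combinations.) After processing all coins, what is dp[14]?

4

after  coin     0     1     2     3     4     5     6     7     8     9    10    11    12    13    14    15    16    17    18
          2     1     0     1     0     1     0     1     0     1     0     1     0     1     0     1     0     1     0     1
          6     1     0     1     0     1     0     2     0     2     0     2     0     3     0     3     0     3     0     4
          7     1     0     1     0     1     0     2     1     2     1     2     1     3     2     4     2     4     2     5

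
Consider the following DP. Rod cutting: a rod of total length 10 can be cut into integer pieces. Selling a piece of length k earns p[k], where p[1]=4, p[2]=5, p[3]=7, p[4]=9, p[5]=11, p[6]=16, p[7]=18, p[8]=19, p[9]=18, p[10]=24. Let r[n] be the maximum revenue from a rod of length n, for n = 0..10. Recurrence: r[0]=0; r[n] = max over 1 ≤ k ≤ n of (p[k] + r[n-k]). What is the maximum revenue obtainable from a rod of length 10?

40

   n    0    1    2    3    4    5    6    7    8    9   10
r[n]    0    4    8   12   16   20   24   28   32   36   40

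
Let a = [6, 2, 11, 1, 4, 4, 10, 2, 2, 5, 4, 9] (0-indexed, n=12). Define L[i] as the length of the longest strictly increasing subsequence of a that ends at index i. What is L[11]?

   i    0    1    2    3    4    5    6    7    8    9   10   11
a[i]    6    2   11    1    4    4   10    2    2    5    4    9
L[i]    1    1    2    1    2    2    3    2    2    3    3    4

4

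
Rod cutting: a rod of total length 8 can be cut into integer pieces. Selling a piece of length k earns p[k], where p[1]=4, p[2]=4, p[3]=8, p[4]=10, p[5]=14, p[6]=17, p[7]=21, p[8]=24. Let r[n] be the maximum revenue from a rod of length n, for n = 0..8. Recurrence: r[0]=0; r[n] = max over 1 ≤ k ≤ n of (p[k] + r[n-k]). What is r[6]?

24

   n    0    1    2    3    4    5    6    7    8
r[n]    0    4    8   12   16   20   24   28   32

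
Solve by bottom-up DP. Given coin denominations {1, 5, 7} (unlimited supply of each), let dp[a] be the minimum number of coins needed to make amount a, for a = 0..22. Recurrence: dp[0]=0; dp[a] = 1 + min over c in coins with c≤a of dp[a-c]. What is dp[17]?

3

 a  0  1  2  3  4  5  6  7  8  9 10 11 12 13 14 15 16 17 18 19 20 21 22
dp  0  1  2  3  4  1  2  1  2  3  2  3  2  3  2  3  4  3  4  3  4  3  4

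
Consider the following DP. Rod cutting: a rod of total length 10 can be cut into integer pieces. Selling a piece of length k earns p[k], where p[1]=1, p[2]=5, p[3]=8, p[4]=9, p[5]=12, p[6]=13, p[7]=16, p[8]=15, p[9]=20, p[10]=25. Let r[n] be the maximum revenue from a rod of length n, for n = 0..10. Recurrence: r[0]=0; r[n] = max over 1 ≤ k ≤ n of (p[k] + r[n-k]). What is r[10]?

   n    0    1    2    3    4    5    6    7    8    9   10
r[n]    0    1    5    8   10   13   16   18   21   24   26

26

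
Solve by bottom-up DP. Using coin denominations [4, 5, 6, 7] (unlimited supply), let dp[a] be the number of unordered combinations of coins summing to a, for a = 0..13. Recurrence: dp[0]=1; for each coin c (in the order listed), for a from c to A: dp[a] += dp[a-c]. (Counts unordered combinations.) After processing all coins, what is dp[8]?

1

after  coin     0     1     2     3     4     5     6     7     8     9    10    11    12    13
          4     1     0     0     0     1     0     0     0     1     0     0     0     1     0
          5     1     0     0     0     1     1     0     0     1     1     1     0     1     1
          6     1     0     0     0     1     1     1     0     1     1     2     1     2     1
          7     1     0     0     0     1     1     1     1     1     1     2     2     3     2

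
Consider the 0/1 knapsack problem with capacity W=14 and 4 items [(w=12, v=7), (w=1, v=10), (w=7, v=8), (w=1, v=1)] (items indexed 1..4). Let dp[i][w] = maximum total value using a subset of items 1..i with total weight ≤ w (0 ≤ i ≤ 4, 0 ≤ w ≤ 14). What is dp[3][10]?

i\w   0   1   2   3   4   5   6   7   8   9  10  11  12  13  14
  0   0   0   0   0   0   0   0   0   0   0   0   0   0   0   0
  1   0   0   0   0   0   0   0   0   0   0   0   0   7   7   7
  2   0  10  10  10  10  10  10  10  10  10  10  10  10  17  17
  3   0  10  10  10  10  10  10  10  18  18  18  18  18  18  18
  4   0  10  11  11  11  11  11  11  18  19  19  19  19  19  19

18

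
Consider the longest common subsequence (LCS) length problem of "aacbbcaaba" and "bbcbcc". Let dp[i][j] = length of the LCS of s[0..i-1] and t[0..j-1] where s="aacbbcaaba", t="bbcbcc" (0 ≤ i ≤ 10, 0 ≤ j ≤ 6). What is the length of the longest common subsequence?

   ''  b  b  c  b  c  c
''  0  0  0  0  0  0  0
 a  0  0  0  0  0  0  0
 a  0  0  0  0  0  0  0
 c  0  0  0  1  1  1  1
 b  0  1  1  1  2  2  2
 b  0  1  2  2  2  2  2
 c  0  1  2  3  3  3  3
 a  0  1  2  3  3  3  3
 a  0  1  2  3  3  3  3
 b  0  1  2  3  4  4  4
 a  0  1  2  3  4  4  4

4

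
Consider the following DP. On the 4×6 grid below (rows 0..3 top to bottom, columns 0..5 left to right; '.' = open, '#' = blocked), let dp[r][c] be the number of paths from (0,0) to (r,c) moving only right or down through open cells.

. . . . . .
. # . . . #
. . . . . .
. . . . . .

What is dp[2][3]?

r\c   0   1   2   3   4   5
  0   1   1   1   1   1   1
  1   1   0   1   2   3   0
  2   1   1   2   4   7   7
  3   1   2   4   8  15  22

4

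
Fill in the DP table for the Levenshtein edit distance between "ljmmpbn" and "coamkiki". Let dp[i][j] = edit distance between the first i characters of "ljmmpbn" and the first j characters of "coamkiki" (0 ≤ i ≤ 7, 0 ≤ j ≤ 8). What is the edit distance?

   ''  c  o  a  m  k  i  k  i
''  0  1  2  3  4  5  6  7  8
 l  1  1  2  3  4  5  6  7  8
 j  2  2  2  3  4  5  6  7  8
 m  3  3  3  3  3  4  5  6  7
 m  4  4  4  4  3  4  5  6  7
 p  5  5  5  5  4  4  5  6  7
 b  6  6  6  6  5  5  5  6  7
 n  7  7  7  7  6  6  6  6  7

7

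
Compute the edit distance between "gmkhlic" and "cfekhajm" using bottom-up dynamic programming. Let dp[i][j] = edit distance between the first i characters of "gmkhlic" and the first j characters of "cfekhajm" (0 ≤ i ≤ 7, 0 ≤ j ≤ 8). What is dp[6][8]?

6

   ''  c  f  e  k  h  a  j  m
''  0  1  2  3  4  5  6  7  8
 g  1  1  2  3  4  5  6  7  8
 m  2  2  2  3  4  5  6  7  7
 k  3  3  3  3  3  4  5  6  7
 h  4  4  4  4  4  3  4  5  6
 l  5  5  5  5  5  4  4  5  6
 i  6  6  6  6  6  5  5  5  6
 c  7  6  7  7  7  6  6  6  6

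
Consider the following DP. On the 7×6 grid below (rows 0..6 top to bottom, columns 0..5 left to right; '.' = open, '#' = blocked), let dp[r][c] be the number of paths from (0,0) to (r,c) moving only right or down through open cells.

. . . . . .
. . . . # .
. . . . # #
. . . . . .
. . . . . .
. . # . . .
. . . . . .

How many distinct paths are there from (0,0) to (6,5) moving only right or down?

r\c   0   1   2   3   4   5
  0   1   1   1   1   1   1
  1   1   2   3   4   0   1
  2   1   3   6  10   0   0
  3   1   4  10  20  20  20
  4   1   5  15  35  55  75
  5   1   6   0  35  90 165
  6   1   7   7  42 132 297

297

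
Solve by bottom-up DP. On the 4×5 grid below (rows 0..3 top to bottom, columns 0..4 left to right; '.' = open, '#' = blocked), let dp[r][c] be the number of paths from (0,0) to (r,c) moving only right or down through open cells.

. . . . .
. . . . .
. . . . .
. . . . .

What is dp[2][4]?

15

r\c   0   1   2   3   4
  0   1   1   1   1   1
  1   1   2   3   4   5
  2   1   3   6  10  15
  3   1   4  10  20  35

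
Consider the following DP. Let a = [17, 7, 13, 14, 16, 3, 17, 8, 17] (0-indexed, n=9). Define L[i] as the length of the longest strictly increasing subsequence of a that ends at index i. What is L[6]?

5

   i    0    1    2    3    4    5    6    7    8
a[i]   17    7   13   14   16    3   17    8   17
L[i]    1    1    2    3    4    1    5    2    5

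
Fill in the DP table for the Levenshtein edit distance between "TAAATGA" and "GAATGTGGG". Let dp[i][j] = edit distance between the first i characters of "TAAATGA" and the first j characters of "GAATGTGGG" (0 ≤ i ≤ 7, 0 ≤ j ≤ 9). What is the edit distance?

5

   ''  G  A  A  T  G  T  G  G  G
''  0  1  2  3  4  5  6  7  8  9
 T  1  1  2  3  3  4  5  6  7  8
 A  2  2  1  2  3  4  5  6  7  8
 A  3  3  2  1  2  3  4  5  6  7
 A  4  4  3  2  2  3  4  5  6  7
 T  5  5  4  3  2  3  3  4  5  6
 G  6  5  5  4  3  2  3  3  4  5
 A  7  6  5  5  4  3  3  4  4  5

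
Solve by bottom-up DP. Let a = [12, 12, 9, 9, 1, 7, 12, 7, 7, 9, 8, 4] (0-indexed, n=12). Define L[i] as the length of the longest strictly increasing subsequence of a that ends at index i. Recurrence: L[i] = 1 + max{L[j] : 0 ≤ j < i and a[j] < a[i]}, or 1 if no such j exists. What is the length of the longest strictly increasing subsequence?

3

   i    0    1    2    3    4    5    6    7    8    9   10   11
a[i]   12   12    9    9    1    7   12    7    7    9    8    4
L[i]    1    1    1    1    1    2    3    2    2    3    3    2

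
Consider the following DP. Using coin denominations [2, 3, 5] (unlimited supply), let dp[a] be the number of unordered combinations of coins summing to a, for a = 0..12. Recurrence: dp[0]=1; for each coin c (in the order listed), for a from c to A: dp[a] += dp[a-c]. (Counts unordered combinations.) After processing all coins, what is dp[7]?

2

after  coin     0     1     2     3     4     5     6     7     8     9    10    11    12
          2     1     0     1     0     1     0     1     0     1     0     1     0     1
          3     1     0     1     1     1     1     2     1     2     2     2     2     3
          5     1     0     1     1     1     2     2     2     3     3     4     4     5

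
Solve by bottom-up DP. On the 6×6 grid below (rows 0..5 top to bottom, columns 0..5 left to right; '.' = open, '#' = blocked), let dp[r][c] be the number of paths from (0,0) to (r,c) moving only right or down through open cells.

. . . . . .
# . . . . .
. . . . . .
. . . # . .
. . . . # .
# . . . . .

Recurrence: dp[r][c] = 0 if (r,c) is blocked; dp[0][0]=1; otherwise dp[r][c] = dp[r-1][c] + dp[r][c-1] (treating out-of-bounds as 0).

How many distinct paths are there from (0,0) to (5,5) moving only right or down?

r\c   0   1   2   3   4   5
  0   1   1   1   1   1   1
  1   0   1   2   3   4   5
  2   0   1   3   6  10  15
  3   0   1   4   0  10  25
  4   0   1   5   5   0  25
  5   0   1   6  11  11  36

36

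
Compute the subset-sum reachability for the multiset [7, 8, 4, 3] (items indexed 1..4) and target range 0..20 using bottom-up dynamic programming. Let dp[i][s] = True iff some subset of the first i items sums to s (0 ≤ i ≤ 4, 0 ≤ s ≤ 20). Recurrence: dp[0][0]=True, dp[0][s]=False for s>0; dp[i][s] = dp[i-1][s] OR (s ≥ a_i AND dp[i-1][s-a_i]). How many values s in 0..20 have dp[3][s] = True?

i\s   0   1   2   3   4   5   6   7   8   9  10  11  12  13  14  15  16  17  18  19  20
  0   T   F   F   F   F   F   F   F   F   F   F   F   F   F   F   F   F   F   F   F   F
  1   T   F   F   F   F   F   F   T   F   F   F   F   F   F   F   F   F   F   F   F   F
  2   T   F   F   F   F   F   F   T   T   F   F   F   F   F   F   T   F   F   F   F   F
  3   T   F   F   F   T   F   F   T   T   F   F   T   T   F   F   T   F   F   F   T   F
  4   T   F   F   T   T   F   F   T   T   F   T   T   T   F   T   T   F   F   T   T   F

8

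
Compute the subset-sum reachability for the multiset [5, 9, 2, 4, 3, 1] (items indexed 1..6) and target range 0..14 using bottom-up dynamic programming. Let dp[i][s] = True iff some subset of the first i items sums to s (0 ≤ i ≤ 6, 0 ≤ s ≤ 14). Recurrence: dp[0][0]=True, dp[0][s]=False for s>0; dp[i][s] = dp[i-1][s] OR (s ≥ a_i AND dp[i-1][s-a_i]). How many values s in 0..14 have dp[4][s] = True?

i\s   0   1   2   3   4   5   6   7   8   9  10  11  12  13  14
  0   T   F   F   F   F   F   F   F   F   F   F   F   F   F   F
  1   T   F   F   F   F   T   F   F   F   F   F   F   F   F   F
  2   T   F   F   F   F   T   F   F   F   T   F   F   F   F   T
  3   T   F   T   F   F   T   F   T   F   T   F   T   F   F   T
  4   T   F   T   F   T   T   T   T   F   T   F   T   F   T   T
  5   T   F   T   T   T   T   T   T   T   T   T   T   T   T   T
  6   T   T   T   T   T   T   T   T   T   T   T   T   T   T   T

10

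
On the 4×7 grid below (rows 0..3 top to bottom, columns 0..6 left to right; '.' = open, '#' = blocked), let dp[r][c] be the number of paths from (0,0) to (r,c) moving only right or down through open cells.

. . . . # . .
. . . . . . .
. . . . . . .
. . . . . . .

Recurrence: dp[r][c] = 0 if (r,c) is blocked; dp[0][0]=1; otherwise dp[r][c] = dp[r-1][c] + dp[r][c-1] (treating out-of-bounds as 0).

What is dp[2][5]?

r\c   0   1   2   3   4   5   6
  0   1   1   1   1   0   0   0
  1   1   2   3   4   4   4   4
  2   1   3   6  10  14  18  22
  3   1   4  10  20  34  52  74

18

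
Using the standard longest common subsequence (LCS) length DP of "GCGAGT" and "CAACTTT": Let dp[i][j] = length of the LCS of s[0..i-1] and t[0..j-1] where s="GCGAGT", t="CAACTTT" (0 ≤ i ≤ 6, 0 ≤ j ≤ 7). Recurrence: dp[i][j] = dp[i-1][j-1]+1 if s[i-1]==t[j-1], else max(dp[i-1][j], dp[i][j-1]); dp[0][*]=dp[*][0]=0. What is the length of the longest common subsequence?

3

   ''  C  A  A  C  T  T  T
''  0  0  0  0  0  0  0  0
 G  0  0  0  0  0  0  0  0
 C  0  1  1  1  1  1  1  1
 G  0  1  1  1  1  1  1  1
 A  0  1  2  2  2  2  2  2
 G  0  1  2  2  2  2  2  2
 T  0  1  2  2  2  3  3  3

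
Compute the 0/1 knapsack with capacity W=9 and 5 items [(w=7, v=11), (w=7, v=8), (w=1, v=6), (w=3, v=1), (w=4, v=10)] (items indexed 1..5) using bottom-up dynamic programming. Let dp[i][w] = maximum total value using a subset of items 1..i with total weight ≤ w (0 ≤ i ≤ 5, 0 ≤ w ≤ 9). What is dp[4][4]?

i\w   0   1   2   3   4   5   6   7   8   9
  0   0   0   0   0   0   0   0   0   0   0
  1   0   0   0   0   0   0   0  11  11  11
  2   0   0   0   0   0   0   0  11  11  11
  3   0   6   6   6   6   6   6  11  17  17
  4   0   6   6   6   7   7   7  11  17  17
  5   0   6   6   6  10  16  16  16  17  17

7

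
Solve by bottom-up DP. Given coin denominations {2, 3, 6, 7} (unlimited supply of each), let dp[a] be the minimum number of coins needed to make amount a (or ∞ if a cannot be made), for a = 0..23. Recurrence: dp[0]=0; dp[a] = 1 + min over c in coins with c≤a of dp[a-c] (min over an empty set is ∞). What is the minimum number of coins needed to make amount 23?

 a  0  1  2  3  4  5  6  7  8  9 10 11 12 13 14 15 16 17 18 19 20 21 22 23
dp  0  -  1  1  2  2  1  1  2  2  2  3  2  2  2  3  3  3  3  3  3  3  4  4
(- denotes ∞ / unreachable)

4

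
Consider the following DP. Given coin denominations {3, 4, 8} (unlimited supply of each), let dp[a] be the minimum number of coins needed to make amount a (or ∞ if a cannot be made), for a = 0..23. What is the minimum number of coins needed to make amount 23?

 a  0  1  2  3  4  5  6  7  8  9 10 11 12 13 14 15 16 17 18 19 20 21 22 23
dp  0  -  -  1  1  -  2  2  1  3  3  2  2  4  3  3  2  4  4  3  3  5  4  4
(- denotes ∞ / unreachable)

4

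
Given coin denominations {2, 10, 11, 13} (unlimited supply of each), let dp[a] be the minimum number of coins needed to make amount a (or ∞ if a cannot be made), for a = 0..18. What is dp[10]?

 a  0  1  2  3  4  5  6  7  8  9 10 11 12 13 14 15 16 17 18
dp  0  -  1  -  2  -  3  -  4  -  1  1  2  1  3  2  4  3  5
(- denotes ∞ / unreachable)

1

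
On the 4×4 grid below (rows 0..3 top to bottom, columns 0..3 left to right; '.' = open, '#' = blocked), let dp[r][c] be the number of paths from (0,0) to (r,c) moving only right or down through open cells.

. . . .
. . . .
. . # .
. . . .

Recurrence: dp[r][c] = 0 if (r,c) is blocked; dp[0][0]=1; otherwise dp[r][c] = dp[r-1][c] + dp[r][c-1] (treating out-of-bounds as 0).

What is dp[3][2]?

r\c   0   1   2   3
  0   1   1   1   1
  1   1   2   3   4
  2   1   3   0   4
  3   1   4   4   8

4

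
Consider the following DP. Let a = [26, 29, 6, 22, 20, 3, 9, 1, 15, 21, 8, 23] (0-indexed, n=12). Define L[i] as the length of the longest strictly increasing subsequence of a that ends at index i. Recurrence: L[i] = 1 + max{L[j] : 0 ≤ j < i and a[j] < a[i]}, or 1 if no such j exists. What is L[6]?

2

   i    0    1    2    3    4    5    6    7    8    9   10   11
a[i]   26   29    6   22   20    3    9    1   15   21    8   23
L[i]    1    2    1    2    2    1    2    1    3    4    2    5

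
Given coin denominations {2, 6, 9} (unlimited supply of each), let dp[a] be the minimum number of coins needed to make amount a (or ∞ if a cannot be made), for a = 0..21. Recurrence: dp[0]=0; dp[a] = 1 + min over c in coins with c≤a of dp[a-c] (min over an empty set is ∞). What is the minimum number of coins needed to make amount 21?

 a  0  1  2  3  4  5  6  7  8  9 10 11 12 13 14 15 16 17 18 19 20 21
dp  0  -  1  -  2  -  1  -  2  1  3  2  2  3  3  2  4  3  2  4  3  3
(- denotes ∞ / unreachable)

3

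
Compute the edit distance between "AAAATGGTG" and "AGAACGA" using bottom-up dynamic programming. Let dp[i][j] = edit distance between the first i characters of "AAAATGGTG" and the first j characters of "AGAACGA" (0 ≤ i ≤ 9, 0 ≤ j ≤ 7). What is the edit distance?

5

   ''  A  G  A  A  C  G  A
''  0  1  2  3  4  5  6  7
 A  1  0  1  2  3  4  5  6
 A  2  1  1  1  2  3  4  5
 A  3  2  2  1  1  2  3  4
 A  4  3  3  2  1  2  3  3
 T  5  4  4  3  2  2  3  4
 G  6  5  4  4  3  3  2  3
 G  7  6  5  5  4  4  3  3
 T  8  7  6  6  5  5  4  4
 G  9  8  7  7  6  6  5  5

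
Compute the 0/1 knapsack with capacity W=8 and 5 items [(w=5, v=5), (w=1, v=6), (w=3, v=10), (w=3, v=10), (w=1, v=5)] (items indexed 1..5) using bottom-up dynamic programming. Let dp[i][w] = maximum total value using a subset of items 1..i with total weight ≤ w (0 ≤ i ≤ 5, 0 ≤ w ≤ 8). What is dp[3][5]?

i\w   0   1   2   3   4   5   6   7   8
  0   0   0   0   0   0   0   0   0   0
  1   0   0   0   0   0   5   5   5   5
  2   0   6   6   6   6   6  11  11  11
  3   0   6   6  10  16  16  16  16  16
  4   0   6   6  10  16  16  20  26  26
  5   0   6  11  11  16  21  21  26  31

16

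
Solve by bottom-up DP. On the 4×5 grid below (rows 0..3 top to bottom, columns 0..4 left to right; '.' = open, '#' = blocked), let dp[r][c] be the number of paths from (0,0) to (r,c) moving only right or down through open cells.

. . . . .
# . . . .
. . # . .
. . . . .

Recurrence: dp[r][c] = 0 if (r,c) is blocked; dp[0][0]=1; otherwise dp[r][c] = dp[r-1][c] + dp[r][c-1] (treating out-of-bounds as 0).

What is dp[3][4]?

11

r\c   0   1   2   3   4
  0   1   1   1   1   1
  1   0   1   2   3   4
  2   0   1   0   3   7
  3   0   1   1   4  11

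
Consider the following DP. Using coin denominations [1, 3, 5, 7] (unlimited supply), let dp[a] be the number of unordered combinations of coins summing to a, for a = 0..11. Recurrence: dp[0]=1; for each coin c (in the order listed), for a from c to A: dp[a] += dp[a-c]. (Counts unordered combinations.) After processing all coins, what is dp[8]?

6

after  coin     0     1     2     3     4     5     6     7     8     9    10    11
          1     1     1     1     1     1     1     1     1     1     1     1     1
          3     1     1     1     2     2     2     3     3     3     4     4     4
          5     1     1     1     2     2     3     4     4     5     6     7     8
          7     1     1     1     2     2     3     4     5     6     7     9    10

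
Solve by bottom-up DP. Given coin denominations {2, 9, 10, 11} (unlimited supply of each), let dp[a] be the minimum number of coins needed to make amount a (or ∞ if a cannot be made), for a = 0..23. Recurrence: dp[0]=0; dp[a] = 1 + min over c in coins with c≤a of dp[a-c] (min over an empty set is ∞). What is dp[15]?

3

 a  0  1  2  3  4  5  6  7  8  9 10 11 12 13 14 15 16 17 18 19 20 21 22 23
dp  0  -  1  -  2  -  3  -  4  1  1  1  2  2  3  3  4  4  2  2  2  2  2  3
(- denotes ∞ / unreachable)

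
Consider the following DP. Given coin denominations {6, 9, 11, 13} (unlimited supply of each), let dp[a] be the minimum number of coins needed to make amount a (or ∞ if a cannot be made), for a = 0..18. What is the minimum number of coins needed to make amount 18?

 a  0  1  2  3  4  5  6  7  8  9 10 11 12 13 14 15 16 17 18
dp  0  -  -  -  -  -  1  -  -  1  -  1  2  1  -  2  -  2  2
(- denotes ∞ / unreachable)

2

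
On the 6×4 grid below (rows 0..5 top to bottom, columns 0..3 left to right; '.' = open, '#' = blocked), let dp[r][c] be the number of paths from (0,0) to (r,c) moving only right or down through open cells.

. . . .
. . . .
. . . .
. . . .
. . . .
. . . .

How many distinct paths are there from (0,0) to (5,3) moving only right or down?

r\c   0   1   2   3
  0   1   1   1   1
  1   1   2   3   4
  2   1   3   6  10
  3   1   4  10  20
  4   1   5  15  35
  5   1   6  21  56

56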